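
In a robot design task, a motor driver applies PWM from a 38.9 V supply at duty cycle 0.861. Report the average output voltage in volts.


V_avg = V_supply * D = 38.9*0.861 = 33.4929

33.4929 V


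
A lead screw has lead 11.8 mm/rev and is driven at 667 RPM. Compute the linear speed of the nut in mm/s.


v = lead * (RPM/60) = 11.8*667/60 = 131.1767

131.1767 mm/s


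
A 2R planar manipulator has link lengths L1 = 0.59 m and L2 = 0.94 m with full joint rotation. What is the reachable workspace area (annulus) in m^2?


r_max = L1 + L2 = 1.5300, r_min = |L1 - L2| = 0.3500
A = pi*(r_max^2 - r_min^2) = pi*(2.3409 - 0.1225) = 6.9693

6.9693 m^2


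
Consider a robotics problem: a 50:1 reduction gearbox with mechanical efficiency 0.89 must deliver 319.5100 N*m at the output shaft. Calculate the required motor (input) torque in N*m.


tau_in = tau_out / (N * eta) = 319.5100 / (50 * 0.89) = 7.1800

7.1800 N*m


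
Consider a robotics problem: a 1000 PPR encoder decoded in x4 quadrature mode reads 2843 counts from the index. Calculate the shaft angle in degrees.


angle = counts * 360 / (PPR*4) = 2843 * 360 / 4000 = 255.8700

255.8700 degrees


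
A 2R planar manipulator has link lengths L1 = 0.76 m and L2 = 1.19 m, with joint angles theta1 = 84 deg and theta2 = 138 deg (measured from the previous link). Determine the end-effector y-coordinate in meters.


y = L1*sin(th1) + L2*sin(th1+th2) = 0.76*sin(84 deg) + 1.19*sin(222 deg) = -0.0404

-0.0404 m


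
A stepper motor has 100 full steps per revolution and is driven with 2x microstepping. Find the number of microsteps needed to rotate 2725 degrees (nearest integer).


step_size = 360/(100*2) = 360/200 = 1.800000 deg
n = 2725/(360/200) = 2725*200/360 = 1513.8889 -> 1514

1514 steps


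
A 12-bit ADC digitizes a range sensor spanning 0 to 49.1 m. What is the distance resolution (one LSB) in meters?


res = range / 2^n = 49.1/2^12 = 49.1/4096 = 0.0120

0.0120 m


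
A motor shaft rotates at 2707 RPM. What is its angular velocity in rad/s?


omega = 2707 * 2*pi/60 = 283.4764

283.4764 rad/s


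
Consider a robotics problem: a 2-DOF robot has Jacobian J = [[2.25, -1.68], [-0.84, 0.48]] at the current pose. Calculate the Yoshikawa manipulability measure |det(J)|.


det(J) = 2.25*0.48 - (-1.68)*(-0.84) = -0.3312
|det(J)| = 0.3312

0.3312


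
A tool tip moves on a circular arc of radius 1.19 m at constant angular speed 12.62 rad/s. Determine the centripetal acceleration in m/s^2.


a_c = omega^2 * r = 12.62^2 * 1.19 = 189.5246

189.5246 m/s^2


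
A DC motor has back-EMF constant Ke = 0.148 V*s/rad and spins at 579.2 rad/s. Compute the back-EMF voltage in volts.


V_emf = Ke * omega = 0.148*579.2 = 85.7216

85.7216 V


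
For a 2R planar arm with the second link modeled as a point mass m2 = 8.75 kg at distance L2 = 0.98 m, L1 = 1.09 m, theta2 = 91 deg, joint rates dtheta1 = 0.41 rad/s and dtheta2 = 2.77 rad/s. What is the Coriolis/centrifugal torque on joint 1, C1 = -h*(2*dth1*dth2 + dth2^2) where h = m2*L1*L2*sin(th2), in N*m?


h = m2*L1*L2*sin(th2) = 8.75*1.09*0.98*sin(91 deg) = 9.345326
C1 = -h*(2*0.41*2.77 + 2.77^2) = -9.345326*9.9443 = -92.9327

-92.9327 N*m


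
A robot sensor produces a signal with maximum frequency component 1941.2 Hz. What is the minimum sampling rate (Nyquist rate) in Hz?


f_s,min = 2*f_max = 2*1941.2 = 3882.4000

3882.4000 Hz


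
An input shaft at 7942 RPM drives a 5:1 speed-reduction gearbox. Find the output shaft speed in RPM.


omega_out = omega_in / N = 7942 / 5 = 1588.4000

1588.4000 RPM


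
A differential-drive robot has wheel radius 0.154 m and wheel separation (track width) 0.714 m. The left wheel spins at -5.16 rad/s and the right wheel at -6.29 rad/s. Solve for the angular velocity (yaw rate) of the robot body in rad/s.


omega = r*(wR - wL)/L = 0.154*(-6.29 - (-5.16))/0.714 = -0.2437

-0.2437 rad/s


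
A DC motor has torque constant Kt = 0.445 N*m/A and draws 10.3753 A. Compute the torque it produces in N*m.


tau = Kt * I = 0.445*10.3753 = 4.6170

4.6170 N*m


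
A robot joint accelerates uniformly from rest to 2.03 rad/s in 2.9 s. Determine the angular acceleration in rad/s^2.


alpha = delta_omega / t = 2.03 / 2.9 = 0.7000

0.7000 rad/s^2


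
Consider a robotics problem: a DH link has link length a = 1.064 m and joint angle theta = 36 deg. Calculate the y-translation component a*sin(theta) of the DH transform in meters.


a*sin(theta) = 1.064*sin(36 deg) = 0.6254

0.6254 m


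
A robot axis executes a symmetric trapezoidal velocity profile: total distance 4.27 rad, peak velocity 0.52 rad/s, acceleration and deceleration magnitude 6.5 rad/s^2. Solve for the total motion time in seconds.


t_acc = v/a = 0.52/6.5 = 0.080000 s
d_acc = v^2/(2a) = 0.020800 rad (each ramp)
d_cruise = 4.27 - 2*0.020800 = 4.228400 rad
t_cruise = 4.228400/0.52 = 8.131538 s
t_total = 2*0.080000 + 8.131538 = 8.2915

8.2915 s


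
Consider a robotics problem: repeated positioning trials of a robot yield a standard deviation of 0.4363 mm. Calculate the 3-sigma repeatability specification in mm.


repeatability = 3*sigma = 3*0.4363 = 1.3089

1.3089 mm


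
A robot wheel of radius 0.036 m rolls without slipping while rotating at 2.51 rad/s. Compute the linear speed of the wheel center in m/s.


v = omega * r = 2.51 * 0.036 = 0.0904

0.0904 m/s


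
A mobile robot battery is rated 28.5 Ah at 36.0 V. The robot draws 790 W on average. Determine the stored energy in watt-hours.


E = capacity * V = 28.5*36.0 = 1026.0000

1026.0000 Wh


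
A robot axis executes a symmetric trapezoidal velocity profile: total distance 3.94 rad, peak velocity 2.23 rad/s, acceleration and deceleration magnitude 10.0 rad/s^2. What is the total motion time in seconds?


t_acc = v/a = 2.23/10.0 = 0.223000 s
d_acc = v^2/(2a) = 0.248645 rad (each ramp)
d_cruise = 3.94 - 2*0.248645 = 3.442710 rad
t_cruise = 3.442710/2.23 = 1.543816 s
t_total = 2*0.223000 + 1.543816 = 1.9898

1.9898 s


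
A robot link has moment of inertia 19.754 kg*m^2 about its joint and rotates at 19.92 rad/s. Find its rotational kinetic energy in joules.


KE = (1/2)*I*omega^2 = 0.5*19.754*19.92^2 = 3919.2568

3919.2568 J


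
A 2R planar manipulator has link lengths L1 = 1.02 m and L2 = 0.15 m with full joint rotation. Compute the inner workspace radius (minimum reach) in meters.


r_min = |L1 - L2| = |1.02 - 0.15| = 0.8700

0.8700 m


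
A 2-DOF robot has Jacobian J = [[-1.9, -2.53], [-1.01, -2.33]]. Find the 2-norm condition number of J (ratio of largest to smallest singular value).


JJ^T eigenvalues: trace(JJ^T) = 16.4599, det(JJ^T) = det(J)^2 = 3.50326089
s_max^2 = (16.4599 + sqrt(256.91526445))/2 = 16.24423825
s_min^2 = (16.4599 - sqrt(256.91526445))/2 = 0.21566175
kappa = s_max/s_min = sqrt(16.24423825/0.21566175) = 8.6789

8.6789


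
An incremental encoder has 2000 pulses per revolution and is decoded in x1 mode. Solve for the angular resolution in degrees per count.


resolution = 360 / (PPR * 1) = 360 / 2000 = 0.1800

0.1800 degrees


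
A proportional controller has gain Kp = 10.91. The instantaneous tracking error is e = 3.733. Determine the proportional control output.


u_P = Kp * e = 10.91 * 3.733 = 40.7270

40.7270


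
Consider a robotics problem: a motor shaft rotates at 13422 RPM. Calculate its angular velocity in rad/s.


omega = 13422 * 2*pi/60 = 1405.5486

1405.5486 rad/s


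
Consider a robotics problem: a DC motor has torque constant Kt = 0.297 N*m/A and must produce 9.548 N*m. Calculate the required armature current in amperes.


I = tau / Kt = 9.548/0.297 = 32.1481

32.1481 A


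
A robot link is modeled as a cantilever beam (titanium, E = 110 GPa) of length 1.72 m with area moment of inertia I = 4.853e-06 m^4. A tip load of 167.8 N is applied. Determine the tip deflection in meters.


delta = F*L^3/(3*E*I) = 167.8*1.72^3/(3*1.100e+11*4.853e-06)
      = 853.8415744/1601490 = 5.3315e-04

5.3315e-04 m


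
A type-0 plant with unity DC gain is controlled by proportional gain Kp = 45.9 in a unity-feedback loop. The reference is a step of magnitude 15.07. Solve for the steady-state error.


e_ss = R/(1 + Kp) = 15.07/(1 + 45.9) = 15.07/46.9000 = 0.3213

0.3213


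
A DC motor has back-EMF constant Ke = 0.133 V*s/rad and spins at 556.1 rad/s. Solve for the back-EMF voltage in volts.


V_emf = Ke * omega = 0.133*556.1 = 73.9613

73.9613 V


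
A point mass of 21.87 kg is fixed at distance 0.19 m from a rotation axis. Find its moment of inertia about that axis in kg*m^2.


I = m*r^2 = 21.87*0.19^2 = 0.7895

0.7895 kg*m^2


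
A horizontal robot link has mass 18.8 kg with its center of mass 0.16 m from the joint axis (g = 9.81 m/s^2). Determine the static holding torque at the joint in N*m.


tau = m*g*L = 18.8 * 9.81 * 0.16 = 29.5085

29.5085 N*m


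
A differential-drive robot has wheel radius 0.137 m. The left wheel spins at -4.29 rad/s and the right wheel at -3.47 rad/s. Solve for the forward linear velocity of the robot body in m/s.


v = r*(wR + wL)/2 = 0.137*(-3.47 + -4.29)/2 = -0.5316

-0.5316 m/s


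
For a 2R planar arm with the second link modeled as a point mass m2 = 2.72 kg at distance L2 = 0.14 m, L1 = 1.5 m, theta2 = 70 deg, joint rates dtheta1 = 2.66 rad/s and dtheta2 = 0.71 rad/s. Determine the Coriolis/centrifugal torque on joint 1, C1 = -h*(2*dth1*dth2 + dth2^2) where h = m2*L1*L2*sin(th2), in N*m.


h = m2*L1*L2*sin(th2) = 2.72*1.5*0.14*sin(70 deg) = 0.536752
C1 = -h*(2*2.66*0.71 + 0.71^2) = -0.536752*4.2813 = -2.2980

-2.2980 N*m


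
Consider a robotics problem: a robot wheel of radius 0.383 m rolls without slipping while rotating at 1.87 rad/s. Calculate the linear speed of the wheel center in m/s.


v = omega * r = 1.87 * 0.383 = 0.7162

0.7162 m/s


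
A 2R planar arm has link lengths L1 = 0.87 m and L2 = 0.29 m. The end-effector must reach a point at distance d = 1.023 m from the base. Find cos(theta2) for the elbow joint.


cos(th2) = (d^2 - L1^2 - L2^2)/(2*L1*L2) = (1.023^2 - 0.87^2 - 0.29^2)/(2*0.87*0.29) = 0.4073

0.4073


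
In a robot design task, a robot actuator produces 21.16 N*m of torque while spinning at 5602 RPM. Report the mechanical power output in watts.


omega = 5602 * 2*pi/60 = 586.640068 rad/s
P = tau * omega = 21.16 * 586.640068 = 12413.3038

12413.3038 W


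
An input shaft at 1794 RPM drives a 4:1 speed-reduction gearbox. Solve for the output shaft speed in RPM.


omega_out = omega_in / N = 1794 / 4 = 448.5000

448.5000 RPM


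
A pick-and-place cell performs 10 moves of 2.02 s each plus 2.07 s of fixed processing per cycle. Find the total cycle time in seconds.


T = 10*2.02 + 2.07 = 22.2700

22.2700 s


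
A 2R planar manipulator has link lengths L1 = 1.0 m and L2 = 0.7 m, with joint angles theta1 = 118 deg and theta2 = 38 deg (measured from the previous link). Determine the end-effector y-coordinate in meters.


y = L1*sin(th1) + L2*sin(th1+th2) = 1.0*sin(118 deg) + 0.7*sin(156 deg) = 1.1677

1.1677 m


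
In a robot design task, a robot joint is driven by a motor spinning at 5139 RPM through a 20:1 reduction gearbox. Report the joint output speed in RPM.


omega_joint = omega_motor / N = 5139 / 20 = 256.9500

256.9500 RPM


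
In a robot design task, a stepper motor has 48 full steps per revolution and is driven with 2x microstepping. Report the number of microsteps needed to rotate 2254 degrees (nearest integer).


step_size = 360/(48*2) = 360/96 = 3.750000 deg
n = 2254/(360/96) = 2254*96/360 = 601.0667 -> 601

601 steps


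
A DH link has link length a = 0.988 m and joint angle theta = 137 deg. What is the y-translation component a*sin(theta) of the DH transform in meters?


a*sin(theta) = 0.988*sin(137 deg) = 0.6738

0.6738 m


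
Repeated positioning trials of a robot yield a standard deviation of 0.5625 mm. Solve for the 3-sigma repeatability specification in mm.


repeatability = 3*sigma = 3*0.5625 = 1.6875

1.6875 mm


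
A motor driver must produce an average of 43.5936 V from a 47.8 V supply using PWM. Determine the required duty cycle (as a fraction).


D = V_avg/V_supply = 43.5936/47.8 = 0.9120

0.9120


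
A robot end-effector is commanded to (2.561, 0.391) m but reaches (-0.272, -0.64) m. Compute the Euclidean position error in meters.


dx = -0.272 - (2.561) = -2.8330, dy = -0.64 - (0.391) = -1.0310
err = sqrt(8.025889 + 1.062961) = 3.0148

3.0148 m


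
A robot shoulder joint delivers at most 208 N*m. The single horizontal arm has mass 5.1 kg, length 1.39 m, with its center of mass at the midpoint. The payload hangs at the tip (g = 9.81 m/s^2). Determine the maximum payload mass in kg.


tau_arm = m_arm*g*(L/2) = 5.1*9.81*1.39/2 = 34.7715 N*m
tau_payload = tau_max - tau_arm = 208 - 34.7715 = 173.2285
m_payload = tau_payload / (g*L) = 173.2285 / (9.81*1.39) = 12.7039

12.7039 kg


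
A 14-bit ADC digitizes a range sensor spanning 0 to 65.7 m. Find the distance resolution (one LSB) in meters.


res = range / 2^n = 65.7/2^14 = 65.7/16384 = 0.0040

0.0040 m


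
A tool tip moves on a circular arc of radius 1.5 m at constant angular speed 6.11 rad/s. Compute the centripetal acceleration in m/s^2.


a_c = omega^2 * r = 6.11^2 * 1.5 = 55.9982

55.9982 m/s^2


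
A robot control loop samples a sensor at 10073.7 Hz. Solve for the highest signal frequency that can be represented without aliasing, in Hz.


f_max = f_s/2 = 10073.7/2 = 5036.8500

5036.8500 Hz


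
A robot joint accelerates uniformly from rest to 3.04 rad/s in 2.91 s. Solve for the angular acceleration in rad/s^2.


alpha = delta_omega / t = 3.04 / 2.91 = 1.0447

1.0447 rad/s^2


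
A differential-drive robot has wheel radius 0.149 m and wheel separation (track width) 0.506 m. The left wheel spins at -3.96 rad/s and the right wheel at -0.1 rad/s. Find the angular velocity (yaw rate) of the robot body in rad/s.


omega = r*(wR - wL)/L = 0.149*(-0.1 - (-3.96))/0.506 = 1.1366

1.1366 rad/s


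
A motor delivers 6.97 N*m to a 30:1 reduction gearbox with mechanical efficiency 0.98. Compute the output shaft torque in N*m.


tau_out = tau_in * N * eta = 6.97 * 30 * 0.98 = 204.9180

204.9180 N*m


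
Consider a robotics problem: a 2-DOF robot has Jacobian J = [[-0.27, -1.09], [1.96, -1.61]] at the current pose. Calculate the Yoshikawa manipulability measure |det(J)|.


det(J) = -0.27*-1.61 - (-1.09)*(1.96) = 2.5711
|det(J)| = 2.5711

2.5711


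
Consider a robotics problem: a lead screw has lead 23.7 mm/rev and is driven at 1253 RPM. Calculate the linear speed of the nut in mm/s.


v = lead * (RPM/60) = 23.7*1253/60 = 494.9350

494.9350 mm/s


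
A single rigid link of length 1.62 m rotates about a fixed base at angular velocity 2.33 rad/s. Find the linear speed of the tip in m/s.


v = L*omega = 1.62 * 2.33 = 3.7746

3.7746 m/s


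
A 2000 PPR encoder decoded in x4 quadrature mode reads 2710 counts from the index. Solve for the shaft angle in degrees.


angle = counts * 360 / (PPR*4) = 2710 * 360 / 8000 = 121.9500

121.9500 degrees


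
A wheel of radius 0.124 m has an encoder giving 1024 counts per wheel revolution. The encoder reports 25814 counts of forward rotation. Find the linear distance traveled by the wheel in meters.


revs = 25814/1024 = 25.208984
d = revs * 2*pi*r = 25.208984 * 2*pi*0.124 = 19.6407

19.6407 m


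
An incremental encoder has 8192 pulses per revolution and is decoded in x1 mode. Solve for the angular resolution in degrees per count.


resolution = 360 / (PPR * 1) = 360 / 8192 = 0.0439

0.0439 degrees


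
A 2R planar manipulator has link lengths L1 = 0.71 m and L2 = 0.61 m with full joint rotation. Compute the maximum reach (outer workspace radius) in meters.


r_max = L1 + L2 = 0.71 + 0.61 = 1.3200

1.3200 m


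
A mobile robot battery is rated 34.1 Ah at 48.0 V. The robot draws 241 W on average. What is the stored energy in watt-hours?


E = capacity * V = 34.1*48.0 = 1636.8000

1636.8000 Wh


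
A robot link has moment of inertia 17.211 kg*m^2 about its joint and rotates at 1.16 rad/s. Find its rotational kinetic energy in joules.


KE = (1/2)*I*omega^2 = 0.5*17.211*1.16^2 = 11.5796

11.5796 J


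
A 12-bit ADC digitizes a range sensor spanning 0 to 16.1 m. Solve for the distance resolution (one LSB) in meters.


res = range / 2^n = 16.1/2^12 = 16.1/4096 = 0.0039

0.0039 m


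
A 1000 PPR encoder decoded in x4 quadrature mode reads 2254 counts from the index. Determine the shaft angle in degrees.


angle = counts * 360 / (PPR*4) = 2254 * 360 / 4000 = 202.8600

202.8600 degrees


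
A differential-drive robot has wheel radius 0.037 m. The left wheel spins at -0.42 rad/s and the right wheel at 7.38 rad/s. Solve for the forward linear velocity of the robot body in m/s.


v = r*(wR + wL)/2 = 0.037*(7.38 + -0.42)/2 = 0.1288

0.1288 m/s


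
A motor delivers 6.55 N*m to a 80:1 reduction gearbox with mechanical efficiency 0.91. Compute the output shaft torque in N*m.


tau_out = tau_in * N * eta = 6.55 * 80 * 0.91 = 476.8400

476.8400 N*m


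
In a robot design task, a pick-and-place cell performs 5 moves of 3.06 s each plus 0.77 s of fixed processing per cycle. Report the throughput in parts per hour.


T_cycle = 5*3.06 + 0.77 = 16.0700 s
rate = 3600/T = 224.0199

224.0199 parts/hour


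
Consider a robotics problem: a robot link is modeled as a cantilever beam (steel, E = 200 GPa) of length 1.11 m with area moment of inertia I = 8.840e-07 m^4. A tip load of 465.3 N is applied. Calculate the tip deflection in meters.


delta = F*L^3/(3*E*I) = 465.3*1.11^3/(3*2.000e+11*8.840e-07)
      = 636.3587043/530400 = 0.0012

0.0012 m


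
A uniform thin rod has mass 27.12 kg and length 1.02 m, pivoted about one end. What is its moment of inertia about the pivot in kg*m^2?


I = (1/3)*m*L^2 = (1/3)*27.12*1.02^2 = 9.4052

9.4052 kg*m^2


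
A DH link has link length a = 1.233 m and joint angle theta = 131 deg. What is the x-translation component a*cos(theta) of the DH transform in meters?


a*cos(theta) = 1.233*cos(131 deg) = -0.8089

-0.8089 m


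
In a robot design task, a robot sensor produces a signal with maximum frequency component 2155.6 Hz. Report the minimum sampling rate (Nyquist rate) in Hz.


f_s,min = 2*f_max = 2*2155.6 = 4311.2000

4311.2000 Hz


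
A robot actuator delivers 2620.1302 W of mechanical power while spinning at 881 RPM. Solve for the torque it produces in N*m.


omega = 881 * 2*pi/60 = 92.258104 rad/s
tau = P / omega = 2620.1302 / 92.258104 = 28.4000

28.4000 N*m


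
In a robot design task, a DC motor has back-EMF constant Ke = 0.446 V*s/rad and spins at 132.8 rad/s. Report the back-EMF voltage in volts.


V_emf = Ke * omega = 0.446*132.8 = 59.2288

59.2288 V


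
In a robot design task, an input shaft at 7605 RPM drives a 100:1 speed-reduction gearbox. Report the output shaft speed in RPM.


omega_out = omega_in / N = 7605 / 100 = 76.0500

76.0500 RPM


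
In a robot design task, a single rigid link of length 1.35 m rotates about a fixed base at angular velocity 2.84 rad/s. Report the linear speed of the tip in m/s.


v = L*omega = 1.35 * 2.84 = 3.8340

3.8340 m/s


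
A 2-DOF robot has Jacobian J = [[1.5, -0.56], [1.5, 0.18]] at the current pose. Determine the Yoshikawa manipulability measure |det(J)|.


det(J) = 1.5*0.18 - (-0.56)*(1.5) = 1.1100
|det(J)| = 1.1100

1.1100


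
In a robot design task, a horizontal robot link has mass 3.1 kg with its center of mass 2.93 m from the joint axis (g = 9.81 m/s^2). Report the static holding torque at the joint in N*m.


tau = m*g*L = 3.1 * 9.81 * 2.93 = 89.1042

89.1042 N*m


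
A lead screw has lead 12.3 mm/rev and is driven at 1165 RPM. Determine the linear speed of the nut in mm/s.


v = lead * (RPM/60) = 12.3*1165/60 = 238.8250

238.8250 mm/s


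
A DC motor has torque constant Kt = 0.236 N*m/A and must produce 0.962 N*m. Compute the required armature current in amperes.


I = tau / Kt = 0.962/0.236 = 4.0763

4.0763 A


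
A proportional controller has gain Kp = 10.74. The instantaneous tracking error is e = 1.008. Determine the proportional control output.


u_P = Kp * e = 10.74 * 1.008 = 10.8259

10.8259


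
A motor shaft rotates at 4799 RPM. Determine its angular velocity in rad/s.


omega = 4799 * 2*pi/60 = 502.5501

502.5501 rad/s


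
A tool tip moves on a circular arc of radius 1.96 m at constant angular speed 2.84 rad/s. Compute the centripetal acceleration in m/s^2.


a_c = omega^2 * r = 2.84^2 * 1.96 = 15.8086

15.8086 m/s^2


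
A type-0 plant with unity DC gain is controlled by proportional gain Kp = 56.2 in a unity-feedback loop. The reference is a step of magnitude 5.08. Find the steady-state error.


e_ss = R/(1 + Kp) = 5.08/(1 + 56.2) = 5.08/57.2000 = 0.0888

0.0888


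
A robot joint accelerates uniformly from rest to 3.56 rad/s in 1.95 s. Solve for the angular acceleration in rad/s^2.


alpha = delta_omega / t = 3.56 / 1.95 = 1.8256

1.8256 rad/s^2


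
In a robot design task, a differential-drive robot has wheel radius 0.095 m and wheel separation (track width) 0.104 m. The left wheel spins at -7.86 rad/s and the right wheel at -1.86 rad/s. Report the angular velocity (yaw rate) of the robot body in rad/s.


omega = r*(wR - wL)/L = 0.095*(-1.86 - (-7.86))/0.104 = 5.4808

5.4808 rad/s


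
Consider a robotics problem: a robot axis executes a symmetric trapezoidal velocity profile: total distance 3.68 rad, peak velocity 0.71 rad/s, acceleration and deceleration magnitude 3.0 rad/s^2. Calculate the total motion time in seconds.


t_acc = v/a = 0.71/3.0 = 0.236667 s
d_acc = v^2/(2a) = 0.084017 rad (each ramp)
d_cruise = 3.68 - 2*0.084017 = 3.511966 rad
t_cruise = 3.511966/0.71 = 4.946431 s
t_total = 2*0.236667 + 4.946431 = 5.4198

5.4198 s


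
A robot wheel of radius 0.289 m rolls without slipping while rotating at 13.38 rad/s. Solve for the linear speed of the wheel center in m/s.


v = omega * r = 13.38 * 0.289 = 3.8668

3.8668 m/s


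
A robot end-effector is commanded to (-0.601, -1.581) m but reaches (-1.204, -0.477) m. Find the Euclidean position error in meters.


dx = -1.204 - (-0.601) = -0.6030, dy = -0.477 - (-1.581) = 1.1040
err = sqrt(0.363609 + 1.218816) = 1.2579

1.2579 m


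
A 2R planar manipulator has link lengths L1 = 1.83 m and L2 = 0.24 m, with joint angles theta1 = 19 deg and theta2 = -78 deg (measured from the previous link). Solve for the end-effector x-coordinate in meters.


x = L1*cos(th1) + L2*cos(th1+th2) = 1.83*cos(19 deg) + 0.24*cos(-59 deg) = 1.8539

1.8539 m


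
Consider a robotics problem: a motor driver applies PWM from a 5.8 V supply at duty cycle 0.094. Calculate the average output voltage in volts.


V_avg = V_supply * D = 5.8*0.094 = 0.5452

0.5452 V


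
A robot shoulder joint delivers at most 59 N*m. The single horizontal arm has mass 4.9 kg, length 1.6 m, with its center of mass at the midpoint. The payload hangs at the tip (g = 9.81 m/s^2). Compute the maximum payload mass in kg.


tau_arm = m_arm*g*(L/2) = 4.9*9.81*1.6/2 = 38.4552 N*m
tau_payload = tau_max - tau_arm = 59 - 38.4552 = 20.5448
m_payload = tau_payload / (g*L) = 20.5448 / (9.81*1.6) = 1.3089

1.3089 kg


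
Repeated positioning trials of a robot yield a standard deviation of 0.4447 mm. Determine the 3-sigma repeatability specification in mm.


repeatability = 3*sigma = 3*0.4447 = 1.3341

1.3341 mm


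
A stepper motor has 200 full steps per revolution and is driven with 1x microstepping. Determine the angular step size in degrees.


step = 360/(200*1) = 360/200 = 1.8000

1.8000 degrees


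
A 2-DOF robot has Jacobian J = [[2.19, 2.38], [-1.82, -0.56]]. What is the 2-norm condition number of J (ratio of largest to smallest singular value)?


JJ^T eigenvalues: trace(JJ^T) = 14.0865, det(JJ^T) = det(J)^2 = 9.64226704
s_max^2 = (14.0865 + sqrt(159.86041409))/2 = 13.36504591
s_min^2 = (14.0865 - sqrt(159.86041409))/2 = 0.72145409
kappa = s_max/s_min = sqrt(13.36504591/0.72145409) = 4.3041

4.3041


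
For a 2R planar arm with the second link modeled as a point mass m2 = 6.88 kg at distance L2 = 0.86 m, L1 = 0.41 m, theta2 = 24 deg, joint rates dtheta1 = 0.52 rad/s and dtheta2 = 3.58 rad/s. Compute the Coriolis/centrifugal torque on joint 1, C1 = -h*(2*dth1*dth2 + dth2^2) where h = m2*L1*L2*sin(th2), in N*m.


h = m2*L1*L2*sin(th2) = 6.88*0.41*0.86*sin(24 deg) = 0.986698
C1 = -h*(2*0.52*3.58 + 3.58^2) = -0.986698*16.5396 = -16.3196

-16.3196 N*m


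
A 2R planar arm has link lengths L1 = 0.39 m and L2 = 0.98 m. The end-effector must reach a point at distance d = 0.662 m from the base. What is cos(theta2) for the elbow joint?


cos(th2) = (d^2 - L1^2 - L2^2)/(2*L1*L2) = (0.662^2 - 0.39^2 - 0.98^2)/(2*0.39*0.98) = -0.8821

-0.8821


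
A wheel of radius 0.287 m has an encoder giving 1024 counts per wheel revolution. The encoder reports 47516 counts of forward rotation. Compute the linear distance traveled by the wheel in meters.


revs = 47516/1024 = 46.402344
d = revs * 2*pi*r = 46.402344 * 2*pi*0.287 = 83.6761

83.6761 m


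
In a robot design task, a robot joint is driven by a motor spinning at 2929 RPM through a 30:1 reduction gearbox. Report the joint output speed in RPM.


omega_joint = omega_motor / N = 2929 / 30 = 97.6333

97.6333 RPM


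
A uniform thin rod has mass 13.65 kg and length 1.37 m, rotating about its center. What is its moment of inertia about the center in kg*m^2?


I = (1/12)*m*L^2 = (1/12)*13.65*1.37^2 = 2.1350

2.1350 kg*m^2


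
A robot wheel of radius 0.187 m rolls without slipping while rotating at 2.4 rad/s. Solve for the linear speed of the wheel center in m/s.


v = omega * r = 2.4 * 0.187 = 0.4488

0.4488 m/s


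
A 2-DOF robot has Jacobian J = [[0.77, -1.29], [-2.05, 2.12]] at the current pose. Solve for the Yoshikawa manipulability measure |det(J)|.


det(J) = 0.77*2.12 - (-1.29)*(-2.05) = -1.0121
|det(J)| = 1.0121

1.0121


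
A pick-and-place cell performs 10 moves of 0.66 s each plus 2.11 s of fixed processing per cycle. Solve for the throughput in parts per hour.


T_cycle = 10*0.66 + 2.11 = 8.7100 s
rate = 3600/T = 413.3180

413.3180 parts/hour


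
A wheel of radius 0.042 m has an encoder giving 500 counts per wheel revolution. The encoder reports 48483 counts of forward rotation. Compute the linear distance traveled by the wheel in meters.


revs = 48483/500 = 96.966000
d = revs * 2*pi*r = 96.966000 * 2*pi*0.042 = 25.5887

25.5887 m


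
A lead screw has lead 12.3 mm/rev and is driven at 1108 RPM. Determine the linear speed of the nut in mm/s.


v = lead * (RPM/60) = 12.3*1108/60 = 227.1400

227.1400 mm/s


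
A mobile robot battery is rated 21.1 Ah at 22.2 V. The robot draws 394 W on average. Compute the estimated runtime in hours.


E = 21.1*22.2 = 468.4200 Wh
t = E/P = 468.4200/394 = 1.1889

1.1889 hours


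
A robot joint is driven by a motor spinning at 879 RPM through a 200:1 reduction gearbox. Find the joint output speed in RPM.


omega_joint = omega_motor / N = 879 / 200 = 4.3950

4.3950 RPM


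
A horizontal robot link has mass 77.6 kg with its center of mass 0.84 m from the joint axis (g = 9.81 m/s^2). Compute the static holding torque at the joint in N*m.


tau = m*g*L = 77.6 * 9.81 * 0.84 = 639.4550

639.4550 N*m


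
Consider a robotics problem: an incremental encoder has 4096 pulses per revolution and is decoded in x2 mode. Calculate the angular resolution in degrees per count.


resolution = 360 / (PPR * 2) = 360 / 8192 = 0.0439

0.0439 degrees


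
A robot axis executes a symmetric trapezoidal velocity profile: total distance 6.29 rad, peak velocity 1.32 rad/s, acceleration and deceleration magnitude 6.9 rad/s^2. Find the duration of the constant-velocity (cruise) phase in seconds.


t_acc = v/a = 0.191304 s, d_acc = v^2/(2a) = 0.126261 rad each
d_cruise = 6.29 - 2*0.126261 = 6.037478 rad
t_cruise = d_cruise/v = 6.037478/1.32 = 4.5738

4.5738 s


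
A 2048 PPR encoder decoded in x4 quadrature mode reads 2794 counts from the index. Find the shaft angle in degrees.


angle = counts * 360 / (PPR*4) = 2794 * 360 / 8192 = 122.7832

122.7832 degrees


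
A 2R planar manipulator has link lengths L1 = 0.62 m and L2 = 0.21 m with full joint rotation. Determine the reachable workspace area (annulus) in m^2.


r_max = L1 + L2 = 0.8300, r_min = |L1 - L2| = 0.4100
A = pi*(r_max^2 - r_min^2) = pi*(0.6889 - 0.1681) = 1.6361

1.6361 m^2


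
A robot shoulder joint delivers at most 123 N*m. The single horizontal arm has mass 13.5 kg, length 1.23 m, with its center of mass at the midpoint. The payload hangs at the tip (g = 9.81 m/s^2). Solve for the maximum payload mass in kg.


tau_arm = m_arm*g*(L/2) = 13.5*9.81*1.23/2 = 81.4475 N*m
tau_payload = tau_max - tau_arm = 123 - 81.4475 = 41.5525
m_payload = tau_payload / (g*L) = 41.5525 / (9.81*1.23) = 3.4437

3.4437 kg


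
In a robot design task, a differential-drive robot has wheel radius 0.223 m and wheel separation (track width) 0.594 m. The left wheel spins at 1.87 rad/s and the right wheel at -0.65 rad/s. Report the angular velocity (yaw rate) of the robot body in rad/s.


omega = r*(wR - wL)/L = 0.223*(-0.65 - (1.87))/0.594 = -0.9461

-0.9461 rad/s


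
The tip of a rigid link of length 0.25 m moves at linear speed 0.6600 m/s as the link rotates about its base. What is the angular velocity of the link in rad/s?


omega = v / L = 0.6600 / 0.25 = 2.6400

2.6400 rad/s


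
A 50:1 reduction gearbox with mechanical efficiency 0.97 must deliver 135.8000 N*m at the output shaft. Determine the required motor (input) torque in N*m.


tau_in = tau_out / (N * eta) = 135.8000 / (50 * 0.97) = 2.8000

2.8000 N*m


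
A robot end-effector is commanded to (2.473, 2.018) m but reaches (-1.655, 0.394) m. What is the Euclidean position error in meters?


dx = -1.655 - (2.473) = -4.1280, dy = 0.394 - (2.018) = -1.6240
err = sqrt(17.040384 + 2.637376) = 4.4360

4.4360 m


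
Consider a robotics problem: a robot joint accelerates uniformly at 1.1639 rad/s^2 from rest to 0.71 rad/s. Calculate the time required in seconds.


t = delta_omega / alpha = 0.71 / 1.1639 = 0.6100

0.6100 s


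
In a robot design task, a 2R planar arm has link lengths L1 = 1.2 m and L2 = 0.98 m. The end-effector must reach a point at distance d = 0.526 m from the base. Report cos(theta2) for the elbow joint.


cos(th2) = (d^2 - L1^2 - L2^2)/(2*L1*L2) = (0.526^2 - 1.2^2 - 0.98^2)/(2*1.2*0.98) = -0.9029

-0.9029


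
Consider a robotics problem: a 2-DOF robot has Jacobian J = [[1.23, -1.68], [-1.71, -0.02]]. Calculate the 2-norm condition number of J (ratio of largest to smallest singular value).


JJ^T eigenvalues: trace(JJ^T) = 7.2598, det(JJ^T) = det(J)^2 = 8.39492676
s_max^2 = (7.2598 + sqrt(19.12498900))/2 = 5.81650633
s_min^2 = (7.2598 - sqrt(19.12498900))/2 = 1.44329367
kappa = s_max/s_min = sqrt(5.81650633/1.44329367) = 2.0075

2.0075


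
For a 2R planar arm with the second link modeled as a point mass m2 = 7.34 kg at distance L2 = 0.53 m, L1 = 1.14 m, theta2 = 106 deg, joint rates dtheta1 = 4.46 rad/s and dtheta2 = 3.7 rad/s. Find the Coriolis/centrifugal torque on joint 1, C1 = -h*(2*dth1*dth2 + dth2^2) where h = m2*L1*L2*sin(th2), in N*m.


h = m2*L1*L2*sin(th2) = 7.34*1.14*0.53*sin(106 deg) = 4.263030
C1 = -h*(2*4.46*3.7 + 3.7^2) = -4.263030*46.6940 = -199.0579

-199.0579 N*m


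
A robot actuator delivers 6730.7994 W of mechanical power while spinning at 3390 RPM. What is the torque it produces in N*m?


omega = 3390 * 2*pi/60 = 354.999970 rad/s
tau = P / omega = 6730.7994 / 354.999970 = 18.9600

18.9600 N*m


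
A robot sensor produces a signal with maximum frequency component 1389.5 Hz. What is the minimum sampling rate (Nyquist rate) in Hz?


f_s,min = 2*f_max = 2*1389.5 = 2779.0000

2779.0000 Hz


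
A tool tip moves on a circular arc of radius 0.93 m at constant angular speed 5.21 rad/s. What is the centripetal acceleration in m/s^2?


a_c = omega^2 * r = 5.21^2 * 0.93 = 25.2440

25.2440 m/s^2


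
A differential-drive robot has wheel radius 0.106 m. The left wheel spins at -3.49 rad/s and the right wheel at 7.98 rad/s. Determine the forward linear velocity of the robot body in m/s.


v = r*(wR + wL)/2 = 0.106*(7.98 + -3.49)/2 = 0.2380

0.2380 m/s


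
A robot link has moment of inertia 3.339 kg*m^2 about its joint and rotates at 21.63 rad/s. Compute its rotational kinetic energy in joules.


KE = (1/2)*I*omega^2 = 0.5*3.339*21.63^2 = 781.0871

781.0871 J


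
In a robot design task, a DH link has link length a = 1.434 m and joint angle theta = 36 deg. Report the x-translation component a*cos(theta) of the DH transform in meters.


a*cos(theta) = 1.434*cos(36 deg) = 1.1601

1.1601 m


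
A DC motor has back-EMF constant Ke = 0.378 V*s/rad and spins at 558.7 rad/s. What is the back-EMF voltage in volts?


V_emf = Ke * omega = 0.378*558.7 = 211.1886

211.1886 V


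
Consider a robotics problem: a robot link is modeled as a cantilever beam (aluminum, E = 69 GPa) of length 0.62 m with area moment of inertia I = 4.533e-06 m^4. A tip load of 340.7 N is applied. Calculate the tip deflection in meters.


delta = F*L^3/(3*E*I) = 340.7*0.62^3/(3*6.900e+10*4.533e-06)
      = 81.1983496/938331 = 8.6535e-05

8.6535e-05 m


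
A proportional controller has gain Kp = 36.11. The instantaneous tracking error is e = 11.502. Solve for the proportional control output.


u_P = Kp * e = 36.11 * 11.502 = 415.3372

415.3372


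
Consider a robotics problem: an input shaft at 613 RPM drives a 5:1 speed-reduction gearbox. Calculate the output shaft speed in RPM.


omega_out = omega_in / N = 613 / 5 = 122.6000

122.6000 RPM


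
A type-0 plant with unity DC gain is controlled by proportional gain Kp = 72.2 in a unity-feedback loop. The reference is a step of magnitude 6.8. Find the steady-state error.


e_ss = R/(1 + Kp) = 6.8/(1 + 72.2) = 6.8/73.2000 = 0.0929

0.0929


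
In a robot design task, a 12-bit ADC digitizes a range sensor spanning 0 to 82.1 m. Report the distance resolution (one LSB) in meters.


res = range / 2^n = 82.1/2^12 = 82.1/4096 = 0.0200

0.0200 m


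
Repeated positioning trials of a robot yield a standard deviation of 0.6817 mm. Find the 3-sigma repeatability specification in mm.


repeatability = 3*sigma = 3*0.6817 = 2.0451

2.0451 mm


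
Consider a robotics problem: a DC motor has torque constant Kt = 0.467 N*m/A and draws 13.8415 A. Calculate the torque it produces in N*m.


tau = Kt * I = 0.467*13.8415 = 6.4640

6.4640 N*m


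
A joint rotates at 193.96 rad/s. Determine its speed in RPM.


RPM = 193.96 * 60/(2*pi) = 1852.1816

1852.1816 RPM


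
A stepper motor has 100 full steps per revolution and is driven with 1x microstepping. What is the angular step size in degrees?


step = 360/(100*1) = 360/100 = 3.6000

3.6000 degrees


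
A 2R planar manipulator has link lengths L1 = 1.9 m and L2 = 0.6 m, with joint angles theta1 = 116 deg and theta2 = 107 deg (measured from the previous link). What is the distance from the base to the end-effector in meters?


x = L1*cos(th1) + L2*cos(th1+th2) = -1.271717
y = L1*sin(th1) + L2*sin(th1+th2) = 1.298510
d = sqrt(x^2 + y^2) = sqrt(1.617264 + 1.686128) = 1.8175

1.8175 m


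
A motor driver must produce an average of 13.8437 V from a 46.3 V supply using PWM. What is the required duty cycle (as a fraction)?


D = V_avg/V_supply = 13.8437/46.3 = 0.2990

0.2990


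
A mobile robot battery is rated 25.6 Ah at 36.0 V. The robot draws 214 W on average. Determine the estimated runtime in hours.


E = 25.6*36.0 = 921.6000 Wh
t = E/P = 921.6000/214 = 4.3065

4.3065 hours


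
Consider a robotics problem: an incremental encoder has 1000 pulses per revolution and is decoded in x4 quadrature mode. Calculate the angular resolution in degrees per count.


resolution = 360 / (PPR * 4) = 360 / 4000 = 0.0900

0.0900 degrees


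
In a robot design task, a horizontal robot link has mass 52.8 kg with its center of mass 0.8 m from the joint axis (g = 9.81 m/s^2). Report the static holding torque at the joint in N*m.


tau = m*g*L = 52.8 * 9.81 * 0.8 = 414.3744

414.3744 N*m


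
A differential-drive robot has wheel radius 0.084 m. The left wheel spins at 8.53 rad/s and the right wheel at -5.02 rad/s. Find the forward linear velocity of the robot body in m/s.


v = r*(wR + wL)/2 = 0.084*(-5.02 + 8.53)/2 = 0.1474

0.1474 m/s


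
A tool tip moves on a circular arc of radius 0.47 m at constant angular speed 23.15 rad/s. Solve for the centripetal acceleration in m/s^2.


a_c = omega^2 * r = 23.15^2 * 0.47 = 251.8836

251.8836 m/s^2


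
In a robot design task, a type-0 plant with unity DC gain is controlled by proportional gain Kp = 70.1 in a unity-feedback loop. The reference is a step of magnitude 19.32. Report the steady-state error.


e_ss = R/(1 + Kp) = 19.32/(1 + 70.1) = 19.32/71.1000 = 0.2717

0.2717


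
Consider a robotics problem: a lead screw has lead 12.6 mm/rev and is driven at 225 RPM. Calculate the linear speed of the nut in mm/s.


v = lead * (RPM/60) = 12.6*225/60 = 47.2500

47.2500 mm/s


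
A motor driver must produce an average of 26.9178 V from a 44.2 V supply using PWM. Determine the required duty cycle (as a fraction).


D = V_avg/V_supply = 26.9178/44.2 = 0.6090

0.6090


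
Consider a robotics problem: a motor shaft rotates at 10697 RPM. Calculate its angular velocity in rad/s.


omega = 10697 * 2*pi/60 = 1120.1872

1120.1872 rad/s


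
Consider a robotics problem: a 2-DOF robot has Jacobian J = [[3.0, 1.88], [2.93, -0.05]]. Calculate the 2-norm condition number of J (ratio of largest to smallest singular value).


JJ^T eigenvalues: trace(JJ^T) = 21.1218, det(JJ^T) = det(J)^2 = 32.01749056
s_max^2 = (21.1218 + sqrt(318.06047300))/2 = 19.47802500
s_min^2 = (21.1218 - sqrt(318.06047300))/2 = 1.64377500
kappa = s_max/s_min = sqrt(19.47802500/1.64377500) = 3.4423

3.4423


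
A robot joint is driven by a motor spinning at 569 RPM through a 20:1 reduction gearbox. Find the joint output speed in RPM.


omega_joint = omega_motor / N = 569 / 20 = 28.4500

28.4500 RPM


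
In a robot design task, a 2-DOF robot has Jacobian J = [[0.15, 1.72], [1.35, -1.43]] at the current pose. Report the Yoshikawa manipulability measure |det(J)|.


det(J) = 0.15*-1.43 - (1.72)*(1.35) = -2.5365
|det(J)| = 2.5365

2.5365


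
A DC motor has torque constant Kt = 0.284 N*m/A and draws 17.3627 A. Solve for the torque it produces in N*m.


tau = Kt * I = 0.284*17.3627 = 4.9310

4.9310 N*m


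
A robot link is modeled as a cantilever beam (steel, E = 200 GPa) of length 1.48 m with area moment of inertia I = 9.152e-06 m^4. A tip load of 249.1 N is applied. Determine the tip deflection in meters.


delta = F*L^3/(3*E*I) = 249.1*1.48^3/(3*2.000e+11*9.152e-06)
      = 807.5303872/5491200 = 1.4706e-04

1.4706e-04 m


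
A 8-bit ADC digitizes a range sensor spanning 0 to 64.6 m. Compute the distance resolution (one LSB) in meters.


res = range / 2^n = 64.6/2^8 = 64.6/256 = 0.2523

0.2523 m


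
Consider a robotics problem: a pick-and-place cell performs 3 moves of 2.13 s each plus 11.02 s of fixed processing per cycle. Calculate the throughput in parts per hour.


T_cycle = 3*2.13 + 11.02 = 17.4100 s
rate = 3600/T = 206.7777

206.7777 parts/hour


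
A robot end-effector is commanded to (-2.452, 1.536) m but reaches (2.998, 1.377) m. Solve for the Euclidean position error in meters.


dx = 2.998 - (-2.452) = 5.4500, dy = 1.377 - (1.536) = -0.1590
err = sqrt(29.702500 + 0.025281) = 5.4523

5.4523 m
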